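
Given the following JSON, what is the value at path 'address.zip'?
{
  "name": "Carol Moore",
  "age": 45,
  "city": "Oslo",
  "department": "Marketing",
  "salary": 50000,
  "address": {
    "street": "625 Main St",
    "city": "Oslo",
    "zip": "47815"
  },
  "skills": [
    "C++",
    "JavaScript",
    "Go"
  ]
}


Query: address.zip
Path: address -> zip
Value: 47815

47815


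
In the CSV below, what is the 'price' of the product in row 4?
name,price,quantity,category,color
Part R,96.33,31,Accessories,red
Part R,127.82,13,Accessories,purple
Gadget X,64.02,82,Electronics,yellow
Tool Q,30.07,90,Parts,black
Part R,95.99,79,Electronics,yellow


Query: Row 4 ('Tool Q'), column 'price'
Value: 30.07

30.07


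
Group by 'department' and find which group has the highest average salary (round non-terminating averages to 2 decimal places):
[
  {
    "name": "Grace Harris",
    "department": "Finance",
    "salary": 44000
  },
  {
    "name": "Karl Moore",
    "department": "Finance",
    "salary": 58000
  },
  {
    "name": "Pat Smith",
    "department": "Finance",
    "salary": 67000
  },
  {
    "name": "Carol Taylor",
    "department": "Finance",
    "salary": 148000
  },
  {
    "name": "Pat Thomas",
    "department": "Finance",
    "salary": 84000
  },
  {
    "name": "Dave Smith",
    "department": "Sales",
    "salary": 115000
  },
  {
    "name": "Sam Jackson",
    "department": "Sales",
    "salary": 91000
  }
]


Group by: department

Groups:
  Finance: 5 people, avg salary = 401000/5 = $80200
  Sales: 2 people, avg salary = 206000/2 = $103000

Highest average salary: Sales ($103000)

Sales ($103000)


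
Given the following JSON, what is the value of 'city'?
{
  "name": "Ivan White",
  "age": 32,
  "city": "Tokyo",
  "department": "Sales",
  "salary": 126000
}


Looking up field 'city'
Value: Tokyo

Tokyo


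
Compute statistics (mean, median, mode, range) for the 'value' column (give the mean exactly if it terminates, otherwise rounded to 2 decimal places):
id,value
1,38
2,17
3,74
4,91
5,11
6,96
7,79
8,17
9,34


Data: [38, 17, 74, 91, 11, 96, 79, 17, 34]
Count: 9
Sum: 457
Mean: 457/9 ≈ 50.78 (rounded to 2 decimal places)
Sorted: [11, 17, 17, 34, 38, 74, 79, 91, 96]
Median: 38.0
Mode: 17 (2 times)
Range: 96 - 11 = 85
Min: 11, Max: 96

mean≈50.78, median=38.0, mode=17, range=85


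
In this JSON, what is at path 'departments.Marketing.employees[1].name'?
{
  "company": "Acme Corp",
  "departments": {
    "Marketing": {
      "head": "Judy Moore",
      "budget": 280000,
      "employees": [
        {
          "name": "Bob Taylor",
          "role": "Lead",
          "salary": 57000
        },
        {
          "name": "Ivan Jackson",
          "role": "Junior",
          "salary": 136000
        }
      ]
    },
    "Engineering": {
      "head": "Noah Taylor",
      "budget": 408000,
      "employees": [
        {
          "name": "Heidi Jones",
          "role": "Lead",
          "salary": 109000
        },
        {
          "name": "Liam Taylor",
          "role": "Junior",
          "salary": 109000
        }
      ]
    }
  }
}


Path: departments.Marketing.employees[1].name

Navigate:
  -> departments
  -> Marketing
  -> employees[1].name = 'Ivan Jackson'

Ivan Jackson


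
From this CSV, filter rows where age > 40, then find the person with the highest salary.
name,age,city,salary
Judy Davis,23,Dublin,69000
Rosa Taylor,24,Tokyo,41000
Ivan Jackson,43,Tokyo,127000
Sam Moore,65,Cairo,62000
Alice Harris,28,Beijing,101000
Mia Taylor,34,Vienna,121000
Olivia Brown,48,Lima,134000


Filter: age > 40
Sort by: salary (descending)

Filtered records (3):
  Olivia Brown, age 48, salary $134000
  Ivan Jackson, age 43, salary $127000
  Sam Moore, age 65, salary $62000

Highest salary: Olivia Brown ($134000)

Olivia Brown


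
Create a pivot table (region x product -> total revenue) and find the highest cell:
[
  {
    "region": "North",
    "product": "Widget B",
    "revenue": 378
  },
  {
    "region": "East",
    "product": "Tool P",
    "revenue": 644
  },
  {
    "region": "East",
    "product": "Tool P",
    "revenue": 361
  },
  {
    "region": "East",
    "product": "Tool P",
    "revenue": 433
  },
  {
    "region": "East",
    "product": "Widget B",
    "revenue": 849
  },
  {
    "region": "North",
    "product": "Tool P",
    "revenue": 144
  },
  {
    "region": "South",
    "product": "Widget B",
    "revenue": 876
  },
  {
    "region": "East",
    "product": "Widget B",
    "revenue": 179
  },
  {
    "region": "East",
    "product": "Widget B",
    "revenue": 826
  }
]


Pivot: region (rows) x product (columns) -> total revenue

     Tool P        Widget B    
East          1438          1854  
North          144           378  
South            0           876  

Highest: East / Widget B = $1854

East / Widget B = $1854


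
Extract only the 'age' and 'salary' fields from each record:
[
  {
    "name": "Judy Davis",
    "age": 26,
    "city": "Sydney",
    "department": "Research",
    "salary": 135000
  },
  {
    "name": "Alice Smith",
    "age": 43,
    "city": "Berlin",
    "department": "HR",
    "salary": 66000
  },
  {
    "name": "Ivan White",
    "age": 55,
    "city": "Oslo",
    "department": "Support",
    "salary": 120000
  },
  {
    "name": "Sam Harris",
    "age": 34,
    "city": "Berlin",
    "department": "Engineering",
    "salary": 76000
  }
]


Original: 4 records with fields: name, age, city, department, salary
Keep: ['age', 'salary']
Drop: ['name', 'city', 'department']
Result: 4 records, 2 fields each

[
  {
    "age": 26,
    "salary": 135000
  },
  {
    "age": 43,
    "salary": 66000
  },
  {
    "age": 55,
    "salary": 120000
  },
  {
    "age": 34,
    "salary": 76000
  }
]


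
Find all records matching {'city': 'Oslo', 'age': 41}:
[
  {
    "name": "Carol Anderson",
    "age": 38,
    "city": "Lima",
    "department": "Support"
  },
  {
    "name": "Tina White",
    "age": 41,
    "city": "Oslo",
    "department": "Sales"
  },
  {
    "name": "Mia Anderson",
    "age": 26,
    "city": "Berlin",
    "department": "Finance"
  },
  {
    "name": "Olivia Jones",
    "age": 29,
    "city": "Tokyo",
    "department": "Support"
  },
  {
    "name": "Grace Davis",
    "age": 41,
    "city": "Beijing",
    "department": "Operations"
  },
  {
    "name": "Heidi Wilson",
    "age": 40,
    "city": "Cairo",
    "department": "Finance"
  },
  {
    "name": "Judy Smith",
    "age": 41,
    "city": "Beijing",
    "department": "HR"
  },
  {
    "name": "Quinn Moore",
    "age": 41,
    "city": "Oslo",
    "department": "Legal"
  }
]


Search criteria: {'city': 'Oslo', 'age': 41}

Checking 8 records:
  Carol Anderson: {city: Lima, age: 38}
  Tina White: {city: Oslo, age: 41} <-- MATCH
  Mia Anderson: {city: Berlin, age: 26}
  Olivia Jones: {city: Tokyo, age: 29}
  Grace Davis: {city: Beijing, age: 41}
  Heidi Wilson: {city: Cairo, age: 40}
  Judy Smith: {city: Beijing, age: 41}
  Quinn Moore: {city: Oslo, age: 41} <-- MATCH

Matches: ["Tina White", "Quinn Moore"]

["Tina White", "Quinn Moore"]


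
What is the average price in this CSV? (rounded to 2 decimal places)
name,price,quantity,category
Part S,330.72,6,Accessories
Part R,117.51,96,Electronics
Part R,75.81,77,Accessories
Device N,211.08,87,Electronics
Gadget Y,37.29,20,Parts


Computing average price:
Values: [330.72, 117.51, 75.81, 211.08, 37.29]
Sum = 772.41
Count = 5
Average = 772.41/5 = 154.482 exactly -> 154.48 (rounded half-up to 2 decimal places)

154.48


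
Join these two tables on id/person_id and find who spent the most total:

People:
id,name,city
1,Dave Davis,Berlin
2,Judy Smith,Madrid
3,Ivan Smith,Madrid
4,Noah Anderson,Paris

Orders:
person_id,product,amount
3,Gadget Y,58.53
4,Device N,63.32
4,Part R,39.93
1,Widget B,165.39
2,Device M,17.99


Join on: people.id = orders.person_id

Joined rows:
  Ivan Smith (Madrid) bought Gadget Y for $58.53
  Noah Anderson (Paris) bought Device N for $63.32
  Noah Anderson (Paris) bought Part R for $39.93
  Dave Davis (Berlin) bought Widget B for $165.39
  Judy Smith (Madrid) bought Device M for $17.99

Total per person:
  Dave Davis: $165.39
  Noah Anderson: $103.25
  Ivan Smith: $58.53
  Judy Smith: $17.99

Top spender: Dave Davis ($165.39)

Dave Davis ($165.39)


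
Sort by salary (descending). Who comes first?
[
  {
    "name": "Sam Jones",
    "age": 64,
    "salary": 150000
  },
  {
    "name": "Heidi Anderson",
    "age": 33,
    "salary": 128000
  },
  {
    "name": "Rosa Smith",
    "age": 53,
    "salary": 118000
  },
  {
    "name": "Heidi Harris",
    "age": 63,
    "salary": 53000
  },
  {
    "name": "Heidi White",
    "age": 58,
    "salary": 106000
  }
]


Sort by: salary (descending)

Sorted order:
  1. Sam Jones (salary = 150000)
  2. Heidi Anderson (salary = 128000)
  3. Rosa Smith (salary = 118000)
  4. Heidi White (salary = 106000)
  5. Heidi Harris (salary = 53000)

First: Sam Jones

Sam Jones


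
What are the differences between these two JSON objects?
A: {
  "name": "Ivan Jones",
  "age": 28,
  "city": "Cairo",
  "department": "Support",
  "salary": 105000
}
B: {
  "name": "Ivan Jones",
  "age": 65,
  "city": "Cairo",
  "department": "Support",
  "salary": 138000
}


Comparing each field (in key order):
  name: same
  age: DIFFERENT
  city: same
  department: same
  salary: DIFFERENT
Differences:
  age: 28 -> 65
  salary: 105000 -> 138000

2 field(s) changed

2 changes: age, salary


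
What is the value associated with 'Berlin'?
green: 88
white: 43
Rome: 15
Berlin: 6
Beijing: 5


Looking up key 'Berlin'
Value: 6

6


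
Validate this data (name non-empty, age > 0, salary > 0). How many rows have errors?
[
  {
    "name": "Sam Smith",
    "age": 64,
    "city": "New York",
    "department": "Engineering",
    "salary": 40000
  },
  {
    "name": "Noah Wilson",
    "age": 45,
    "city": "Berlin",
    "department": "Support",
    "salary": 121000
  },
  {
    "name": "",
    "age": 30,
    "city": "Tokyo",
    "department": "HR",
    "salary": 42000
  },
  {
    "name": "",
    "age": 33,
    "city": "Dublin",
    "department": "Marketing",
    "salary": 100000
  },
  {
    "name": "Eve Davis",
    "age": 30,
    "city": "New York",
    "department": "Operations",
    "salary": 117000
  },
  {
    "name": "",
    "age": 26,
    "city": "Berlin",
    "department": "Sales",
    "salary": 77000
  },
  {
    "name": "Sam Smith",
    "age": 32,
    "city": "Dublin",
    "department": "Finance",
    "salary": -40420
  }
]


Validating 7 records:
Rules: name non-empty, age > 0, salary > 0

  Row 1 (Sam Smith): OK
  Row 2 (Noah Wilson): OK
  Row 3 (???): empty name
  Row 4 (???): empty name
  Row 5 (Eve Davis): OK
  Row 6 (???): empty name
  Row 7 (Sam Smith): negative salary: -40420

Total errors: 4

4 errors


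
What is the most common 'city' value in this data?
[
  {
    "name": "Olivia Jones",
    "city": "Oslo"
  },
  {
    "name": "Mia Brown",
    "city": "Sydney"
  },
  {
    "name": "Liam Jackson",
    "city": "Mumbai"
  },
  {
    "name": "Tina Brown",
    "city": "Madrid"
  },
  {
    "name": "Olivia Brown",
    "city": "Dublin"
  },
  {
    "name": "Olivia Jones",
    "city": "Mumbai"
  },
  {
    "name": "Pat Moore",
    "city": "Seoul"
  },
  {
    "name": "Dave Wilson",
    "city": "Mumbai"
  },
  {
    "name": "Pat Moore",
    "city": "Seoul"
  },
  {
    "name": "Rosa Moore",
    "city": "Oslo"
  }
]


Counting 'city' values across 10 records:

  Mumbai: 3 ###
  Oslo: 2 ##
  Seoul: 2 ##
  Sydney: 1 #
  Madrid: 1 #
  Dublin: 1 #

Most common: Mumbai (3 times)

Mumbai (3 times)


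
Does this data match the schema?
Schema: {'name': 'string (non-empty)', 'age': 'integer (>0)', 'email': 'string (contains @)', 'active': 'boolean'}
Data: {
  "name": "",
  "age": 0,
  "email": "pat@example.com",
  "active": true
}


Validating each field against schema:
  name: FAIL ("" is an empty string)
  age: FAIL (0 is not > 0)
  email: OK (string with @)
  active: OK (boolean)

Result: INVALID (2 errors: name, age)

INVALID (2 errors: name, age)


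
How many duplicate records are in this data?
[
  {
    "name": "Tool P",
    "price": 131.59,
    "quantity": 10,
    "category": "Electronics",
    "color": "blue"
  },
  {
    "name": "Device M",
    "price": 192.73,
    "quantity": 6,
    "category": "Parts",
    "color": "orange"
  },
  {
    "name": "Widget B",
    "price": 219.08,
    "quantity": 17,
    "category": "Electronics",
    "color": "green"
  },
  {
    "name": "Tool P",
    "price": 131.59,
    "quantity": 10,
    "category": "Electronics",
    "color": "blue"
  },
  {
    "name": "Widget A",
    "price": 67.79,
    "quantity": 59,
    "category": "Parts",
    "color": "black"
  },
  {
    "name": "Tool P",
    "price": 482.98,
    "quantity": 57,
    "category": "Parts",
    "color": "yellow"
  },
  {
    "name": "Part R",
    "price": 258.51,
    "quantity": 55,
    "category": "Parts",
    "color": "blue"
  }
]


Checking 7 records for duplicates:

  Row 1: Tool P ($131.59, qty 10)
  Row 2: Device M ($192.73, qty 6)
  Row 3: Widget B ($219.08, qty 17)
  Row 4: Tool P ($131.59, qty 10) <-- DUPLICATE
  Row 5: Widget A ($67.79, qty 59)
  Row 6: Tool P ($482.98, qty 57)
  Row 7: Part R ($258.51, qty 55)

Duplicates found: 1
Unique records: 6

1 duplicates, 6 unique


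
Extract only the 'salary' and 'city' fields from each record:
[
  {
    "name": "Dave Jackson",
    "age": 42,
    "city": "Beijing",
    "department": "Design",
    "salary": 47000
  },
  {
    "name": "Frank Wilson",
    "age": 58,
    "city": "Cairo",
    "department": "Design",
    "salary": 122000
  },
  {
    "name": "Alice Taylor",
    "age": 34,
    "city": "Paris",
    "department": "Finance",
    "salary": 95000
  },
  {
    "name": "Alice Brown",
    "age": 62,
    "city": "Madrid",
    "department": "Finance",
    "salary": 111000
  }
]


Original: 4 records with fields: name, age, city, department, salary
Keep: ['salary', 'city']
Drop: ['name', 'age', 'department']
Result: 4 records, 2 fields each

[
  {
    "salary": 47000,
    "city": "Beijing"
  },
  {
    "salary": 122000,
    "city": "Cairo"
  },
  {
    "salary": 95000,
    "city": "Paris"
  },
  {
    "salary": 111000,
    "city": "Madrid"
  }
]


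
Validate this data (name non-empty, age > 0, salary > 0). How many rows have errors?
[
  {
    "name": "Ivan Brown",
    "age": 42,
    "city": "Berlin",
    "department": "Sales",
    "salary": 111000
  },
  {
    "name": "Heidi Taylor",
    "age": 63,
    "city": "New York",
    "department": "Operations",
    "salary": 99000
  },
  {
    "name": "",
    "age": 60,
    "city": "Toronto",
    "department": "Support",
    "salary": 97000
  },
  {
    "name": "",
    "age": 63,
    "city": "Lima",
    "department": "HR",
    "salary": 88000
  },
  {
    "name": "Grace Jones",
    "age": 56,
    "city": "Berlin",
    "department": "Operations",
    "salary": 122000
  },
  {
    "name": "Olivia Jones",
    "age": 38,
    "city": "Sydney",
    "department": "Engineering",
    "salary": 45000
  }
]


Validating 6 records:
Rules: name non-empty, age > 0, salary > 0

  Row 1 (Ivan Brown): OK
  Row 2 (Heidi Taylor): OK
  Row 3 (???): empty name
  Row 4 (???): empty name
  Row 5 (Grace Jones): OK
  Row 6 (Olivia Jones): OK

Total errors: 2

2 errors


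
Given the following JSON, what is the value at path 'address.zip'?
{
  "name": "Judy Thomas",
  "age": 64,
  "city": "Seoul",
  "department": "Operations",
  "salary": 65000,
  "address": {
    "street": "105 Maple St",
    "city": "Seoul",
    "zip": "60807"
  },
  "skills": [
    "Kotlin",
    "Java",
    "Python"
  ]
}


Query: address.zip
Path: address -> zip
Value: 60807

60807


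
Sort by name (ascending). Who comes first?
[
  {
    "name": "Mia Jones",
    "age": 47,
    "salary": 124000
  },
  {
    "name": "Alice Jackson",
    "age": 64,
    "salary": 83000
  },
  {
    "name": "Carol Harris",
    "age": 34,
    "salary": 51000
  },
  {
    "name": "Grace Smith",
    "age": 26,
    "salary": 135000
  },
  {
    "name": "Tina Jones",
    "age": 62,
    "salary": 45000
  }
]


Sort by: name (ascending)

Sorted order:
  1. Alice Jackson (name = Alice Jackson)
  2. Carol Harris (name = Carol Harris)
  3. Grace Smith (name = Grace Smith)
  4. Mia Jones (name = Mia Jones)
  5. Tina Jones (name = Tina Jones)

First: Alice Jackson

Alice Jackson


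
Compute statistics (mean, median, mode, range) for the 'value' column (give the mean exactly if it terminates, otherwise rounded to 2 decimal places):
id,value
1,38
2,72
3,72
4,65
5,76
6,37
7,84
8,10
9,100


Data: [38, 72, 72, 65, 76, 37, 84, 10, 100]
Count: 9
Sum: 554
Mean: 554/9 ≈ 61.56 (rounded to 2 decimal places)
Sorted: [10, 37, 38, 65, 72, 72, 76, 84, 100]
Median: 72.0
Mode: 72 (2 times)
Range: 100 - 10 = 90
Min: 10, Max: 100

mean≈61.56, median=72.0, mode=72, range=90


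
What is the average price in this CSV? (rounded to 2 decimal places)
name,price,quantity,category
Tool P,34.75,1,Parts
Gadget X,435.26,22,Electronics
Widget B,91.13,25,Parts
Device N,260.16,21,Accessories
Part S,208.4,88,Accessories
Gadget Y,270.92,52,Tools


Computing average price:
Values: [34.75, 435.26, 91.13, 260.16, 208.4, 270.92]
Sum = 1300.62
Count = 6
Average = 1300.62/6 = 216.77

216.77


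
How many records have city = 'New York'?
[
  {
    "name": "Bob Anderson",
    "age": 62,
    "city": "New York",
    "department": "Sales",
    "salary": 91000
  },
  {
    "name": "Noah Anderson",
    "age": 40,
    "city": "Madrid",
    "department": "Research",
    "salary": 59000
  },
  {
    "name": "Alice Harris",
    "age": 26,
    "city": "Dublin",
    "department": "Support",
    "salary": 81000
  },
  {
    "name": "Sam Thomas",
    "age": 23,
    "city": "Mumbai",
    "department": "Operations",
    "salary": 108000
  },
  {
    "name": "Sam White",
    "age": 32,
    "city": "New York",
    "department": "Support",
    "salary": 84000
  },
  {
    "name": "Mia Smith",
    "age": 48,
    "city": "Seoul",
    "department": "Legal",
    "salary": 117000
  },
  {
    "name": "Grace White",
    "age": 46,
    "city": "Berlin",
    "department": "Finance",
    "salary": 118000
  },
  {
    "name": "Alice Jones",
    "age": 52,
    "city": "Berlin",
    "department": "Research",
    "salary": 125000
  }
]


Data: 8 records
Condition: city = 'New York'

Checking each record:
  Bob Anderson: New York MATCH
  Noah Anderson: Madrid
  Alice Harris: Dublin
  Sam Thomas: Mumbai
  Sam White: New York MATCH
  Mia Smith: Seoul
  Grace White: Berlin
  Alice Jones: Berlin

Count: 2

2


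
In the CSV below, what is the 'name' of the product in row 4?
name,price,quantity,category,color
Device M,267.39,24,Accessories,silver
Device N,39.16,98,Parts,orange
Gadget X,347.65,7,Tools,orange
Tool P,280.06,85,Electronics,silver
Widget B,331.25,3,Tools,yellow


Query: Row 4 ('Tool P'), column 'name'
Value: Tool P

Tool P


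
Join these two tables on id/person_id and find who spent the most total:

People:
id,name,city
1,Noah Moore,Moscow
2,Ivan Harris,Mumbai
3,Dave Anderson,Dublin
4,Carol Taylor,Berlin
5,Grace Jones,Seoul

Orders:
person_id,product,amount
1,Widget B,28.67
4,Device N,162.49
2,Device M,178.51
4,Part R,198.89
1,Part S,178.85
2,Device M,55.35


Join on: people.id = orders.person_id

Joined rows:
  Noah Moore (Moscow) bought Widget B for $28.67
  Carol Taylor (Berlin) bought Device N for $162.49
  Ivan Harris (Mumbai) bought Device M for $178.51
  Carol Taylor (Berlin) bought Part R for $198.89
  Noah Moore (Moscow) bought Part S for $178.85
  Ivan Harris (Mumbai) bought Device M for $55.35

Total per person:
  Carol Taylor: $361.38
  Ivan Harris: $233.86
  Noah Moore: $207.52

Top spender: Carol Taylor ($361.38)

Carol Taylor ($361.38)


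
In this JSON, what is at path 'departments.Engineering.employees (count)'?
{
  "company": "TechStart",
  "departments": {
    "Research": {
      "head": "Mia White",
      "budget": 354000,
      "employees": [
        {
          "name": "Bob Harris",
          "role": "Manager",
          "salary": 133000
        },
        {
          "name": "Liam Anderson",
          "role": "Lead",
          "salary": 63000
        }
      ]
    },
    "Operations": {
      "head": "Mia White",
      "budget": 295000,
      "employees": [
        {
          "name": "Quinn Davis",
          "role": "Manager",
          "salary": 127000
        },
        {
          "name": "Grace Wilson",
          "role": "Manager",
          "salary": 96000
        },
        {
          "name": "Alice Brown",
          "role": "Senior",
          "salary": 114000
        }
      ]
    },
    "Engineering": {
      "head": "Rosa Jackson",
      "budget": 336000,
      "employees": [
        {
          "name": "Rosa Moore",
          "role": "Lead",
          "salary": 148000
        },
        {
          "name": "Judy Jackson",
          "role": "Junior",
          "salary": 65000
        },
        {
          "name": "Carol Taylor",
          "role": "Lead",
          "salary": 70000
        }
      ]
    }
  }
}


Path: departments.Engineering.employees (count)

Navigate:
  -> departments
  -> Engineering
  -> employees (array, length 3)

3


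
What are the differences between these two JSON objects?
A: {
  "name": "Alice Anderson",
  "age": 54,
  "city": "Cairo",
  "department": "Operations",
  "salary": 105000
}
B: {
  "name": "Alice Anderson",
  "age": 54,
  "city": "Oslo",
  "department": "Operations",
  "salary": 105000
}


Comparing each field (in key order):
  name: same
  age: same
  city: DIFFERENT
  department: same
  salary: same
Differences:
  city: Cairo -> Oslo

1 field(s) changed

1 change: city


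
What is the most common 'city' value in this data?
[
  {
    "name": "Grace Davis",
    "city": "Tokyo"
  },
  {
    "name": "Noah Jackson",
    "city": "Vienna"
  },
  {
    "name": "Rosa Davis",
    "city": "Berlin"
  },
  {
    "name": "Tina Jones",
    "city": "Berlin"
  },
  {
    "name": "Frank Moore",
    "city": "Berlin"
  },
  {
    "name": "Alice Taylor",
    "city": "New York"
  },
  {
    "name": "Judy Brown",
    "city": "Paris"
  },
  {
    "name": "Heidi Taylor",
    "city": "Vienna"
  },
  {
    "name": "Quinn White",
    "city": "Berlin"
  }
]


Counting 'city' values across 9 records:

  Berlin: 4 ####
  Vienna: 2 ##
  Tokyo: 1 #
  New York: 1 #
  Paris: 1 #

Most common: Berlin (4 times)

Berlin (4 times)


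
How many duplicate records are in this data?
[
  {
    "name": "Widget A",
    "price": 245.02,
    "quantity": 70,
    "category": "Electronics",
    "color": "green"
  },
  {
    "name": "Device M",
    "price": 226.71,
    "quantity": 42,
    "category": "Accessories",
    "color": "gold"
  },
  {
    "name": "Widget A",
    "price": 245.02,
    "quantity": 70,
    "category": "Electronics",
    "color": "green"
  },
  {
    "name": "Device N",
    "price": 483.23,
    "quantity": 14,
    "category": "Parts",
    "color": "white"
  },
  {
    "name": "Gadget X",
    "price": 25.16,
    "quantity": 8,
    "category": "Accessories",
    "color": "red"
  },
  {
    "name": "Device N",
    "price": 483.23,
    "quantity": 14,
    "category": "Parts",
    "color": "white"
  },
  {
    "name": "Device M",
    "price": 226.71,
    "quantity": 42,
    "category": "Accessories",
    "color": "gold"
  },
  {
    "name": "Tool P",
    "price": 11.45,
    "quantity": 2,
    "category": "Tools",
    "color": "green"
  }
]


Checking 8 records for duplicates:

  Row 1: Widget A ($245.02, qty 70)
  Row 2: Device M ($226.71, qty 42)
  Row 3: Widget A ($245.02, qty 70) <-- DUPLICATE
  Row 4: Device N ($483.23, qty 14)
  Row 5: Gadget X ($25.16, qty 8)
  Row 6: Device N ($483.23, qty 14) <-- DUPLICATE
  Row 7: Device M ($226.71, qty 42) <-- DUPLICATE
  Row 8: Tool P ($11.45, qty 2)

Duplicates found: 3
Unique records: 5

3 duplicates, 5 unique


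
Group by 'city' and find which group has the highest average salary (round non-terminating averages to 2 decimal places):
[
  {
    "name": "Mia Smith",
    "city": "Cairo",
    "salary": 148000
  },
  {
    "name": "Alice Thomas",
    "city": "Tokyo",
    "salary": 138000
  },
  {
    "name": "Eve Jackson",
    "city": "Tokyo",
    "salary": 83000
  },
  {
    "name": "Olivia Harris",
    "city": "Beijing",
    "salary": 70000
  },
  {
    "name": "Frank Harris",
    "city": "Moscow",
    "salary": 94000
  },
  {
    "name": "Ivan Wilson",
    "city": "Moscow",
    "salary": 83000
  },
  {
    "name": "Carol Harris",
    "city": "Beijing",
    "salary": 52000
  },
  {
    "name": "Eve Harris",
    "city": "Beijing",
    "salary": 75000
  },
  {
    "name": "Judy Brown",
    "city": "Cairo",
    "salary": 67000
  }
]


Group by: city

Groups:
  Beijing: 3 people, avg salary = 197000/3 ≈ $65666.67
  Cairo: 2 people, avg salary = 215000/2 = $107500
  Moscow: 2 people, avg salary = 177000/2 = $88500
  Tokyo: 2 people, avg salary = 221000/2 = $110500

Highest average salary: Tokyo ($110500)

Tokyo ($110500)


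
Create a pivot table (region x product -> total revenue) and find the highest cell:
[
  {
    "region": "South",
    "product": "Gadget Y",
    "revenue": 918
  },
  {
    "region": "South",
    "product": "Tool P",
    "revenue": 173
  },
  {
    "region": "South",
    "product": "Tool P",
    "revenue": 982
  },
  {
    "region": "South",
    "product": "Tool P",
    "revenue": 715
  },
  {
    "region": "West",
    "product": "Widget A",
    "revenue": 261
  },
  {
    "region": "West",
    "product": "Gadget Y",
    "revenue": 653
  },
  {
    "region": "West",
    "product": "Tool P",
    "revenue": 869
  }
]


Pivot: region (rows) x product (columns) -> total revenue

     Gadget Y      Tool P        Widget A    
South          918          1870             0  
West           653           869           261  

Highest: South / Tool P = $1870

South / Tool P = $1870


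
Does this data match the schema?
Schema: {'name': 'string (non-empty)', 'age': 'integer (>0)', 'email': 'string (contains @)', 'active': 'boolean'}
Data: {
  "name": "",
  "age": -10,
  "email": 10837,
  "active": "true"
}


Validating each field against schema:
  name: FAIL ("" is an empty string)
  age: FAIL (-10 is not > 0)
  email: FAIL (10837 is not a string)
  active: FAIL ("true" is not a boolean)

Result: INVALID (4 errors: name, age, email, active)

INVALID (4 errors: name, age, email, active)


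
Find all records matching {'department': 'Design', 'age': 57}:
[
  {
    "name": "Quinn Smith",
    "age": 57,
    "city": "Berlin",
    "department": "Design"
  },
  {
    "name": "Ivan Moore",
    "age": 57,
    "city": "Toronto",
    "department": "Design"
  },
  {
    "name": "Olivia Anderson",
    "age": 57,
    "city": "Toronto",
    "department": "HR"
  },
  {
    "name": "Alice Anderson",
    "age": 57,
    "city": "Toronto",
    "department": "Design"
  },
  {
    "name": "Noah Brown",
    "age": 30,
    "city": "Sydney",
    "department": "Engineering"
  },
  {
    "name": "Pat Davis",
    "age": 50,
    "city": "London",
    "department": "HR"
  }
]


Search criteria: {'department': 'Design', 'age': 57}

Checking 6 records:
  Quinn Smith: {department: Design, age: 57} <-- MATCH
  Ivan Moore: {department: Design, age: 57} <-- MATCH
  Olivia Anderson: {department: HR, age: 57}
  Alice Anderson: {department: Design, age: 57} <-- MATCH
  Noah Brown: {department: Engineering, age: 30}
  Pat Davis: {department: HR, age: 50}

Matches: ["Quinn Smith", "Ivan Moore", "Alice Anderson"]

["Quinn Smith", "Ivan Moore", "Alice Anderson"]


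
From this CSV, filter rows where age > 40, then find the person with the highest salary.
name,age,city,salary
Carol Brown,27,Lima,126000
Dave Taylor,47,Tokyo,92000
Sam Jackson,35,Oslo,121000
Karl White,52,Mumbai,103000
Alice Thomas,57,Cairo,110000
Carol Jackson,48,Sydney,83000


Filter: age > 40
Sort by: salary (descending)

Filtered records (4):
  Alice Thomas, age 57, salary $110000
  Karl White, age 52, salary $103000
  Dave Taylor, age 47, salary $92000
  Carol Jackson, age 48, salary $83000

Highest salary: Alice Thomas ($110000)

Alice Thomas


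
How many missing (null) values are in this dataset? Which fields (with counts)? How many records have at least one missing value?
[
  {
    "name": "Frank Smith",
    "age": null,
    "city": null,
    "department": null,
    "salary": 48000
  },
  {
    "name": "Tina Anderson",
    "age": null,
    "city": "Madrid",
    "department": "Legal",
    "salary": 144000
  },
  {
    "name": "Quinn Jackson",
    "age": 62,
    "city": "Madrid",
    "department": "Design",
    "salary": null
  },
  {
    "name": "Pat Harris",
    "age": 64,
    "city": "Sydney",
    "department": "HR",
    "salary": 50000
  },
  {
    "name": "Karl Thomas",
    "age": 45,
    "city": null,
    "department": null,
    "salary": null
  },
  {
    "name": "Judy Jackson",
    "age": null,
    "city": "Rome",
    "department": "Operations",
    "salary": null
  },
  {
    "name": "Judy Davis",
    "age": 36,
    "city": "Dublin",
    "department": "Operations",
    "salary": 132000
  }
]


Checking for missing (null) values in 7 records:

  Frank Smith: age, city, department
  Tina Anderson: age
  Quinn Jackson: salary
  Pat Harris: complete
  Karl Thomas: city, department, salary
  Judy Jackson: age, salary
  Judy Davis: complete

Per field:
  name: 0 missing
  age: 3 missing
  city: 2 missing
  department: 2 missing
  salary: 3 missing

Total missing values: 10
Records with any missing: 5

10 missing values (age: 3, city: 2, department: 2, salary: 3); 5 incomplete records


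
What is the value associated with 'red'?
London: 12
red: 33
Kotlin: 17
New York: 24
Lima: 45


Looking up key 'red'
Value: 33

33


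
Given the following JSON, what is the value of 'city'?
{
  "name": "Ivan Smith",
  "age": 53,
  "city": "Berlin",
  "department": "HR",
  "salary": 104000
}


Looking up field 'city'
Value: Berlin

Berlin


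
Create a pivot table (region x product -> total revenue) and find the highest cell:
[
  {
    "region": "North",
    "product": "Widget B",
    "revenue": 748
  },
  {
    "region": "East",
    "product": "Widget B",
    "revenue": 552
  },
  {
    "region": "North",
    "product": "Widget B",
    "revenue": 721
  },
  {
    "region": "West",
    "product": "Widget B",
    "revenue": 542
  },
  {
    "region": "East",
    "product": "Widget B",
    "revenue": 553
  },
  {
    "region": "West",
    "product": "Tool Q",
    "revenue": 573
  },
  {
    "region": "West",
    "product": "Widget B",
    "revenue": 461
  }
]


Pivot: region (rows) x product (columns) -> total revenue

     Tool Q        Widget B    
East             0          1105  
North            0          1469  
West           573          1003  

Highest: North / Widget B = $1469

North / Widget B = $1469


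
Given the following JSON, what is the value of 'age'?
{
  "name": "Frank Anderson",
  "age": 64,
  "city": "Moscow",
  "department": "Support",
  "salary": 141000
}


Looking up field 'age'
Value: 64

64


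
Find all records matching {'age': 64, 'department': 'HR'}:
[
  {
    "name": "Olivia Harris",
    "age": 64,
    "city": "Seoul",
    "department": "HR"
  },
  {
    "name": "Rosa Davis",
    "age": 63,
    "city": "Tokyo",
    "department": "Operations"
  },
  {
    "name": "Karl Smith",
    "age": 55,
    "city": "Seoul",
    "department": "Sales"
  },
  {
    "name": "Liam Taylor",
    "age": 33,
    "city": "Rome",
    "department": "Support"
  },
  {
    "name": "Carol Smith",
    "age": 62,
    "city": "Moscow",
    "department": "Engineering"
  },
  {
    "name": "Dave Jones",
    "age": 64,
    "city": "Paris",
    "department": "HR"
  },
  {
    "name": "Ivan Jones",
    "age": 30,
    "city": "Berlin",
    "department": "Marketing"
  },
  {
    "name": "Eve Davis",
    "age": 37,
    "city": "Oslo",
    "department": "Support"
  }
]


Search criteria: {'age': 64, 'department': 'HR'}

Checking 8 records:
  Olivia Harris: {age: 64, department: HR} <-- MATCH
  Rosa Davis: {age: 63, department: Operations}
  Karl Smith: {age: 55, department: Sales}
  Liam Taylor: {age: 33, department: Support}
  Carol Smith: {age: 62, department: Engineering}
  Dave Jones: {age: 64, department: HR} <-- MATCH
  Ivan Jones: {age: 30, department: Marketing}
  Eve Davis: {age: 37, department: Support}

Matches: ["Olivia Harris", "Dave Jones"]

["Olivia Harris", "Dave Jones"]


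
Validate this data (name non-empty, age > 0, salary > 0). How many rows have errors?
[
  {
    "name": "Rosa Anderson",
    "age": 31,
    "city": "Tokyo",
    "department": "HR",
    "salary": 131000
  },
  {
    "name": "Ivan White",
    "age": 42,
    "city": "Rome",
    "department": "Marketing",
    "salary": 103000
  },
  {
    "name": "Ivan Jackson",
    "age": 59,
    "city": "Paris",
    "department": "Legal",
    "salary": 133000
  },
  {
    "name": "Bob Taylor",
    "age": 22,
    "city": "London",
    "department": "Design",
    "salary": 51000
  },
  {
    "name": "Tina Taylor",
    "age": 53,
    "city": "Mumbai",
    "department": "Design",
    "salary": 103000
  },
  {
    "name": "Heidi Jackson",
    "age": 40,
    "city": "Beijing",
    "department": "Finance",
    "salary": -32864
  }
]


Validating 6 records:
Rules: name non-empty, age > 0, salary > 0

  Row 1 (Rosa Anderson): OK
  Row 2 (Ivan White): OK
  Row 3 (Ivan Jackson): OK
  Row 4 (Bob Taylor): OK
  Row 5 (Tina Taylor): OK
  Row 6 (Heidi Jackson): negative salary: -32864

Total errors: 1

1 errors


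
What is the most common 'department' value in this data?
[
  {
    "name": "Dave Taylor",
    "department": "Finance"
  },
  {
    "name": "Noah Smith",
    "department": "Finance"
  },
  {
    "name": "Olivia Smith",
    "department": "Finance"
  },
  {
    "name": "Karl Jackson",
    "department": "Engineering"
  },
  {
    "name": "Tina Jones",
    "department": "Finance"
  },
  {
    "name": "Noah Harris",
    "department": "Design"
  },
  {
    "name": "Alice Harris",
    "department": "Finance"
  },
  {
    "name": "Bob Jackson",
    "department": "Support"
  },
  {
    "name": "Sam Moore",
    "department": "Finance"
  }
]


Counting 'department' values across 9 records:

  Finance: 6 ######
  Engineering: 1 #
  Design: 1 #
  Support: 1 #

Most common: Finance (6 times)

Finance (6 times)


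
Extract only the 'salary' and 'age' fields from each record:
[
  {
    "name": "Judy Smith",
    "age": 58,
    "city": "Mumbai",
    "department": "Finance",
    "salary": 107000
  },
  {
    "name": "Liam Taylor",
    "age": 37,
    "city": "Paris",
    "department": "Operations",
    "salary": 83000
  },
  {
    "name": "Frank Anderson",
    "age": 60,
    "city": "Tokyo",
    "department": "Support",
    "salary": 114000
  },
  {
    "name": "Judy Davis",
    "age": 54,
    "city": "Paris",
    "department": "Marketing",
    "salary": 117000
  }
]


Original: 4 records with fields: name, age, city, department, salary
Keep: ['salary', 'age']
Drop: ['name', 'city', 'department']
Result: 4 records, 2 fields each

[
  {
    "salary": 107000,
    "age": 58
  },
  {
    "salary": 83000,
    "age": 37
  },
  {
    "salary": 114000,
    "age": 60
  },
  {
    "salary": 117000,
    "age": 54
  }
]


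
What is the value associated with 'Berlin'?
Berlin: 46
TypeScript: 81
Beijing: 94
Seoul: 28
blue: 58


Looking up key 'Berlin'
Value: 46

46


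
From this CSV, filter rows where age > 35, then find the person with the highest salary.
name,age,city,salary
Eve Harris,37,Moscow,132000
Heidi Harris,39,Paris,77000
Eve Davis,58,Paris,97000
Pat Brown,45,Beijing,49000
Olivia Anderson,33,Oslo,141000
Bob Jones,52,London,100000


Filter: age > 35
Sort by: salary (descending)

Filtered records (5):
  Eve Harris, age 37, salary $132000
  Bob Jones, age 52, salary $100000
  Eve Davis, age 58, salary $97000
  Heidi Harris, age 39, salary $77000
  Pat Brown, age 45, salary $49000

Highest salary: Eve Harris ($132000)

Eve Harris


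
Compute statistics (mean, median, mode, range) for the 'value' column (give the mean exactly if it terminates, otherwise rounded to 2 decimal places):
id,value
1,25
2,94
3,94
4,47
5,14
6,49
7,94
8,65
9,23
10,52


Data: [25, 94, 94, 47, 14, 49, 94, 65, 23, 52]
Count: 10
Sum: 557
Mean: 557/10 = 55.7
Sorted: [14, 23, 25, 47, 49, 52, 65, 94, 94, 94]
Median: 50.5
Mode: 94 (3 times)
Range: 94 - 14 = 80
Min: 14, Max: 94

mean=55.7, median=50.5, mode=94, range=80


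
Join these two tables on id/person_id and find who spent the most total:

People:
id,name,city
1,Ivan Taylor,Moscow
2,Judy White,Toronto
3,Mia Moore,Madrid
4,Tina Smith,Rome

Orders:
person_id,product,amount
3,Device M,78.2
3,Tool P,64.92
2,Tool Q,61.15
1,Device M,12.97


Join on: people.id = orders.person_id

Joined rows:
  Mia Moore (Madrid) bought Device M for $78.2
  Mia Moore (Madrid) bought Tool P for $64.92
  Judy White (Toronto) bought Tool Q for $61.15
  Ivan Taylor (Moscow) bought Device M for $12.97

Total per person:
  Mia Moore: $143.12
  Judy White: $61.15
  Ivan Taylor: $12.97

Top spender: Mia Moore ($143.12)

Mia Moore ($143.12)


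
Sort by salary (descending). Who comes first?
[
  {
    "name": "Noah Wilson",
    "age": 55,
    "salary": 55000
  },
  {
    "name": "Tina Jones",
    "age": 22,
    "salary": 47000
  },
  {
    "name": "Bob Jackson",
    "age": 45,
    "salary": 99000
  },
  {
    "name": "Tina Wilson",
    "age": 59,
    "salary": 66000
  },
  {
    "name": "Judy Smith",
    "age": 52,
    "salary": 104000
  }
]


Sort by: salary (descending)

Sorted order:
  1. Judy Smith (salary = 104000)
  2. Bob Jackson (salary = 99000)
  3. Tina Wilson (salary = 66000)
  4. Noah Wilson (salary = 55000)
  5. Tina Jones (salary = 47000)

First: Judy Smith

Judy Smith


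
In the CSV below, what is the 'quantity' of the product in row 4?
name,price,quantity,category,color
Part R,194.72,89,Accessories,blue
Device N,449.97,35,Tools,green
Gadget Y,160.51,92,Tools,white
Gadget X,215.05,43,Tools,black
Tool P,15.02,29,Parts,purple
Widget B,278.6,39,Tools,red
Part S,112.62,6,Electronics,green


Query: Row 4 ('Gadget X'), column 'quantity'
Value: 43

43


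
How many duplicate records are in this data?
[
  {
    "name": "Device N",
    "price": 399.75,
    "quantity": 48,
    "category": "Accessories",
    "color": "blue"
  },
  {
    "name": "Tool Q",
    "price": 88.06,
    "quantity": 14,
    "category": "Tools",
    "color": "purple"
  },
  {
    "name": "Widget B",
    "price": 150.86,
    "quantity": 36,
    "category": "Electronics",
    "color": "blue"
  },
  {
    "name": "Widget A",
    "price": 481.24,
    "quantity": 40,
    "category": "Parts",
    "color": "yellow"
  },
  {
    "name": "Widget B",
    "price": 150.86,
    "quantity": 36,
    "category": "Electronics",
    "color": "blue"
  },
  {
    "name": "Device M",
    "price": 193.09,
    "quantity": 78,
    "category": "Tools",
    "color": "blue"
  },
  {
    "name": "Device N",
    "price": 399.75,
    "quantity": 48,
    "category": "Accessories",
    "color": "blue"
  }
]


Checking 7 records for duplicates:

  Row 1: Device N ($399.75, qty 48)
  Row 2: Tool Q ($88.06, qty 14)
  Row 3: Widget B ($150.86, qty 36)
  Row 4: Widget A ($481.24, qty 40)
  Row 5: Widget B ($150.86, qty 36) <-- DUPLICATE
  Row 6: Device M ($193.09, qty 78)
  Row 7: Device N ($399.75, qty 48) <-- DUPLICATE

Duplicates found: 2
Unique records: 5

2 duplicates, 5 unique


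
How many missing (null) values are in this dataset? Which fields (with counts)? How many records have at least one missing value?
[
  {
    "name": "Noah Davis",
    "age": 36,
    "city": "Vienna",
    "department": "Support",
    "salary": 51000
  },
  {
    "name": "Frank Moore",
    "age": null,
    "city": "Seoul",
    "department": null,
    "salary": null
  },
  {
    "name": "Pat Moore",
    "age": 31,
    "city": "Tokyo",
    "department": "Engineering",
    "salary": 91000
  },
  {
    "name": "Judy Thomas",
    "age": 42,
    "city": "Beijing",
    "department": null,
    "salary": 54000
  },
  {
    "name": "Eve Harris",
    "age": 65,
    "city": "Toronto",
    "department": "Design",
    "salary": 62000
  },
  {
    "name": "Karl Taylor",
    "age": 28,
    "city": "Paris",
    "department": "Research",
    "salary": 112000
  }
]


Checking for missing (null) values in 6 records:

  Noah Davis: complete
  Frank Moore: age, department, salary
  Pat Moore: complete
  Judy Thomas: department
  Eve Harris: complete
  Karl Taylor: complete

Per field:
  name: 0 missing
  age: 1 missing
  city: 0 missing
  department: 2 missing
  salary: 1 missing

Total missing values: 4
Records with any missing: 2

4 missing values (age: 1, department: 2, salary: 1); 2 incomplete records
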